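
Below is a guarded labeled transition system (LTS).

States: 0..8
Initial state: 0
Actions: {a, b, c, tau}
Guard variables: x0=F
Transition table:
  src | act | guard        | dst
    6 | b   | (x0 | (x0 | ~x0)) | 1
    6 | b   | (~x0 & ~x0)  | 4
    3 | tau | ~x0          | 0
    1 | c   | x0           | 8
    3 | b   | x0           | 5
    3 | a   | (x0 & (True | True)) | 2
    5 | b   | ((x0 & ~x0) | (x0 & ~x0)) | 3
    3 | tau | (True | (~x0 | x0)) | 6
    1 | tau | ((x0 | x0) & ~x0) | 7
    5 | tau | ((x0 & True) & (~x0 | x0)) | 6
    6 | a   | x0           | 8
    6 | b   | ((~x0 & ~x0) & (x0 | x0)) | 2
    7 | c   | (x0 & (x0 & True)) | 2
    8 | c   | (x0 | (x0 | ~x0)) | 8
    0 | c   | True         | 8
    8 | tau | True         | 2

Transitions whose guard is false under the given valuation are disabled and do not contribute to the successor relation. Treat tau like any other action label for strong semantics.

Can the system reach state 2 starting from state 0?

Guard filter leaves 7 enabled edge(s).
Layer 0: {0}
Layer 1: {8}  now seen {0,8}
Layer 2: {2}  now seen {0,2,8}
Reach set: {0,2,8}
Path to 2: c·tau

Answer: REACHABLE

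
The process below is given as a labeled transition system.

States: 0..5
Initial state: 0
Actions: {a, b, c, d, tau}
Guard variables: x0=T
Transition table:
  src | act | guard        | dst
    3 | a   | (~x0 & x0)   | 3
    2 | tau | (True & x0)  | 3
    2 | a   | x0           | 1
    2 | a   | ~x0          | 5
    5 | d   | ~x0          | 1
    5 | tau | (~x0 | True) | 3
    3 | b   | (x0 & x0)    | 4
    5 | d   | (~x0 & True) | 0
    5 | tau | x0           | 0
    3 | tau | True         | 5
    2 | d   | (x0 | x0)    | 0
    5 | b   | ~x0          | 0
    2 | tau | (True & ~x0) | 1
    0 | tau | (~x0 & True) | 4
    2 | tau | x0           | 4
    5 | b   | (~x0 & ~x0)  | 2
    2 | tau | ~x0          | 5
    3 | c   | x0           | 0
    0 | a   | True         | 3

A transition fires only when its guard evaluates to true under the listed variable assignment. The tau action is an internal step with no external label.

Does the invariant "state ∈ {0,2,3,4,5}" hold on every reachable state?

Answer: INVARIANT HOLDS

Trace:
Safe = {0,2,3,4,5}
Reach set: {0,3,4,5}
  0: safe
  3: safe
  4: safe
  5: safe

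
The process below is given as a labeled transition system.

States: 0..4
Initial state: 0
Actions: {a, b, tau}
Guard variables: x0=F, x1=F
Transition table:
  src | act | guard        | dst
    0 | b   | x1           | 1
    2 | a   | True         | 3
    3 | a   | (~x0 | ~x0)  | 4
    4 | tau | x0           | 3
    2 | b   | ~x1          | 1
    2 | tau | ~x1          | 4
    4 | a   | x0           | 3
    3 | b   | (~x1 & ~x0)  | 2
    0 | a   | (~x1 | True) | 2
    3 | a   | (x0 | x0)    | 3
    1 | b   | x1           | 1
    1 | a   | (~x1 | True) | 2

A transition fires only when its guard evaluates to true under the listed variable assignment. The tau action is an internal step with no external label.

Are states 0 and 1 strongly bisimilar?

Answer: BISIMILAR

Trace:
Refine partition for ~:
  round 0: {{0,1,2,3,4}}
  round 1: {{0,1},{2},{3},{4}}
4 equivalence class(es) (converged in 2)
[0]={0,1}  [1]={0,1}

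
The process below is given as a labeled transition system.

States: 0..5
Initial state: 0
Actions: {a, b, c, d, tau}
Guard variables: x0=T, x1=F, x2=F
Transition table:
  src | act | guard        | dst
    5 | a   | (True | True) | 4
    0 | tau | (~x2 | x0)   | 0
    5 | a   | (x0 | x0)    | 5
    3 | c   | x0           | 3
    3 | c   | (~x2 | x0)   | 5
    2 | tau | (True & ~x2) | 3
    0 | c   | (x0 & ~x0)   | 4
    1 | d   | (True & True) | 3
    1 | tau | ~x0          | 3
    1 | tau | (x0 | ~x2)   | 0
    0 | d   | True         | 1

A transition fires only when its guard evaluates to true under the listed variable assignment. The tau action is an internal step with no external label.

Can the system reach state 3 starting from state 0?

Guard filter leaves 9 enabled edge(s).
L0 = {0}
L1 = {1}  total {0,1}
L2 = {3}  total {0,1,3}
L3 = {5}  total {0,1,3,5}
L4 = {4}  total {0,1,3,4,5}
Reach set: {0,1,3,4,5}
witness 3: d·d

Answer: REACHABLE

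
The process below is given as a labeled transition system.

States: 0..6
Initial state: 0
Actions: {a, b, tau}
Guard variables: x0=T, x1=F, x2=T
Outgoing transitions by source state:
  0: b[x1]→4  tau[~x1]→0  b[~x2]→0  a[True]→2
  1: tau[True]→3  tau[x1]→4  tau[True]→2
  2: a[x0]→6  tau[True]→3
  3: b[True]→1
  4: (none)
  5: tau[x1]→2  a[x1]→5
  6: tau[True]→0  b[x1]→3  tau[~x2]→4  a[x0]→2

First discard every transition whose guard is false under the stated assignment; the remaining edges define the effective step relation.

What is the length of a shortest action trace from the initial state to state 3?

Answer: 2

Analysis:
BFS to 3:
  Layer 0: {0}
  Layer 1: {2}
  Layer 2: {3,6}
3 enters at depth 2; path a·tau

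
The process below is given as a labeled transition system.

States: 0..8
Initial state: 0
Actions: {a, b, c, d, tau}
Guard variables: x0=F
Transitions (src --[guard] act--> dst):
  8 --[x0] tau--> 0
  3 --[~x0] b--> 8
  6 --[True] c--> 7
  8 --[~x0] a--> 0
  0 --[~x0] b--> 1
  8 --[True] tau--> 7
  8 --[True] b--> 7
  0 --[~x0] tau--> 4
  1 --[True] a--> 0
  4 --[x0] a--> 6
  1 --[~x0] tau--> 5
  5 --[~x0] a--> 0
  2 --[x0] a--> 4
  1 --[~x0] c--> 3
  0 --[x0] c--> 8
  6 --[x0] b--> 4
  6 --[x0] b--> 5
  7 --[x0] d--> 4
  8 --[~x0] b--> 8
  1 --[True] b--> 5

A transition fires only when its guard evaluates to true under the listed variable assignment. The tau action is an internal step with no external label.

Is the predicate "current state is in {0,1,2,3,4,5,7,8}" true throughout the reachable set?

Answer: INVARIANT HOLDS

Working:
Safe = {0,1,2,3,4,5,7,8}
Reach set: {0,1,3,4,5,7,8}
  0: ok
  1: ok
  3: ok
  4: ok
  5: ok
  7: ok
  8: ok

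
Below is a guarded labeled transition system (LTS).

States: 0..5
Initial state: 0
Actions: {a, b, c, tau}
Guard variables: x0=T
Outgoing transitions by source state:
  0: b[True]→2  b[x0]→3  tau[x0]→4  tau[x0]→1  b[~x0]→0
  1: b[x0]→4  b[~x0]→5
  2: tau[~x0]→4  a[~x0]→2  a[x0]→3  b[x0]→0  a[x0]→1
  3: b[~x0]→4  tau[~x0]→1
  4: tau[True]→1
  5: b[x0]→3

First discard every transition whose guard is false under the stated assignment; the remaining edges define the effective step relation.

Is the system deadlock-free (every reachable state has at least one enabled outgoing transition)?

Reach set: {0,1,2,3,4}
  0: b→2  b→3  tau→1  tau→4  [deg 4]
  1: b→4  [deg 1]
  2: a→1  a→3  b→0  [deg 3]
  3: ∅  [deadlock]
  4: tau→1  [deg 1]
Path to 3: b

Answer: DEADLOCK at state 3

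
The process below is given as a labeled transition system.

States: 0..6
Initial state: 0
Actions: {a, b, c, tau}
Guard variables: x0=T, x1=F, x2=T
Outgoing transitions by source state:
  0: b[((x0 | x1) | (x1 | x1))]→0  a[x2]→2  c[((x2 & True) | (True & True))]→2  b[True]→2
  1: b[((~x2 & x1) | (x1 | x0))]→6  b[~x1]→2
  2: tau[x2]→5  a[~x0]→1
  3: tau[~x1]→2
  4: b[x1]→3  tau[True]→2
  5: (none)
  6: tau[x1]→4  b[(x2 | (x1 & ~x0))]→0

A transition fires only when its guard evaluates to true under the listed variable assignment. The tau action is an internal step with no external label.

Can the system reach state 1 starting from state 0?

10 transition(s) survive guard evaluation.
L0 = {0}
L1 = {2}  now seen {0,2}
L2 = {5}  now seen {0,2,5}
Reachable = {0,2,5}

Answer: UNREACHABLE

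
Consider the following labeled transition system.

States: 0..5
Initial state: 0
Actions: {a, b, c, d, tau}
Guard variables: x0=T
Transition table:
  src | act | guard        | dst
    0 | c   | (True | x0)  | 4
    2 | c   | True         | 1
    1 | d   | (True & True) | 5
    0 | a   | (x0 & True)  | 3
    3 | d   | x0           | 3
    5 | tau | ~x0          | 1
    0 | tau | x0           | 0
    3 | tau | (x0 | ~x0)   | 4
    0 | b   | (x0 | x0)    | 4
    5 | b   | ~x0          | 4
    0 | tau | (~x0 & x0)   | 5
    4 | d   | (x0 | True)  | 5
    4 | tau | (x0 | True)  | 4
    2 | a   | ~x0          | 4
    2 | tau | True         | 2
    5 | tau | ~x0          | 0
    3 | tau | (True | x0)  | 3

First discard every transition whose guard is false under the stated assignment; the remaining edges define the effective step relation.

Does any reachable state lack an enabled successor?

R = {0,3,4,5}
  0: a→3  b→4  c→4  tau→0  [4 out]
  3: d→3  tau→3  tau→4  [3 out]
  4: d→5  tau→4  [2 out]
  5: ∅  [no exit]
trace reaching 5: c·d

Answer: DEADLOCK at state 5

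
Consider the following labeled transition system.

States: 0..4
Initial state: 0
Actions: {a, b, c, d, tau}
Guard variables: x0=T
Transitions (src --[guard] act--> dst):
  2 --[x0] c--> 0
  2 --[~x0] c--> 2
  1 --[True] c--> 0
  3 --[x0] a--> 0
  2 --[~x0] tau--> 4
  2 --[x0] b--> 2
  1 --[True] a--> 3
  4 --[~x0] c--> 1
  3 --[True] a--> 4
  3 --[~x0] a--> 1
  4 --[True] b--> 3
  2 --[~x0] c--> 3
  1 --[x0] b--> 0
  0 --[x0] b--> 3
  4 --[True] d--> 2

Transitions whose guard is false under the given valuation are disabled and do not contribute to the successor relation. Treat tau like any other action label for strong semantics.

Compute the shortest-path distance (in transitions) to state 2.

Layered search for 2:
  L0 = {0}
  L1 = {3}
  L2 = {4}
  L3 = {2}
first hit 2 at d=3 via b·a·d

Answer: 3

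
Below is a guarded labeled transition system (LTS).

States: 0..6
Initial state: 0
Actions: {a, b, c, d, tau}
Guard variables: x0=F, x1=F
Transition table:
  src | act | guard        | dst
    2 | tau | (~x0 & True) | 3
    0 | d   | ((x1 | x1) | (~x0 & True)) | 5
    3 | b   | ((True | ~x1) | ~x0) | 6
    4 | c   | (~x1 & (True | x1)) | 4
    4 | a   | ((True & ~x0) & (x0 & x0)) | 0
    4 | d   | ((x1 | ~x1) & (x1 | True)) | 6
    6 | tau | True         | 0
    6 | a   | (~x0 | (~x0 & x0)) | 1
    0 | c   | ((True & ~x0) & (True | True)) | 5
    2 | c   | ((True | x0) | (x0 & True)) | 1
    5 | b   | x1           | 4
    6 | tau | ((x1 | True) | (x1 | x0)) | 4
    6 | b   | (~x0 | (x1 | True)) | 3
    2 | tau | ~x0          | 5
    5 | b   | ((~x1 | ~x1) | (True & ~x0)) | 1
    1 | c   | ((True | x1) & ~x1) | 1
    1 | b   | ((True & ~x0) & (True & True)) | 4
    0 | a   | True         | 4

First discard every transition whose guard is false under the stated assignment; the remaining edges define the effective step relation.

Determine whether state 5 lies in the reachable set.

Answer: REACHABLE

Working:
After dropping false guards: 16 live edges.
Layer 0: {0}
Layer 1: {4,5}  now seen {0,4,5}
Layer 2: {1,6}  now seen {0,1,4,5,6}
Layer 3: {3}  now seen {0,1,3,4,5,6}
R = {0,1,3,4,5,6}
witness 5: d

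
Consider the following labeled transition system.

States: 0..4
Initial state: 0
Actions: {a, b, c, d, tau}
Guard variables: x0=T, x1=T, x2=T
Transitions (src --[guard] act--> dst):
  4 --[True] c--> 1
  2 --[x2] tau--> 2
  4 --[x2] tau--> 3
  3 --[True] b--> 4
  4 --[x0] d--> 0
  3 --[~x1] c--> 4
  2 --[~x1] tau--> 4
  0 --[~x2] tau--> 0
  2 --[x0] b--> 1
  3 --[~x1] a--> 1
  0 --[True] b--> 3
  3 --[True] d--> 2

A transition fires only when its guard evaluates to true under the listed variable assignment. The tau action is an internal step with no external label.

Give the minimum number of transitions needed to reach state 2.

BFS to 2:
  L0 = {0}
  L1 = {3}
  L2 = {2,4}
depth(2)=2, e.g. b·d

Answer: 2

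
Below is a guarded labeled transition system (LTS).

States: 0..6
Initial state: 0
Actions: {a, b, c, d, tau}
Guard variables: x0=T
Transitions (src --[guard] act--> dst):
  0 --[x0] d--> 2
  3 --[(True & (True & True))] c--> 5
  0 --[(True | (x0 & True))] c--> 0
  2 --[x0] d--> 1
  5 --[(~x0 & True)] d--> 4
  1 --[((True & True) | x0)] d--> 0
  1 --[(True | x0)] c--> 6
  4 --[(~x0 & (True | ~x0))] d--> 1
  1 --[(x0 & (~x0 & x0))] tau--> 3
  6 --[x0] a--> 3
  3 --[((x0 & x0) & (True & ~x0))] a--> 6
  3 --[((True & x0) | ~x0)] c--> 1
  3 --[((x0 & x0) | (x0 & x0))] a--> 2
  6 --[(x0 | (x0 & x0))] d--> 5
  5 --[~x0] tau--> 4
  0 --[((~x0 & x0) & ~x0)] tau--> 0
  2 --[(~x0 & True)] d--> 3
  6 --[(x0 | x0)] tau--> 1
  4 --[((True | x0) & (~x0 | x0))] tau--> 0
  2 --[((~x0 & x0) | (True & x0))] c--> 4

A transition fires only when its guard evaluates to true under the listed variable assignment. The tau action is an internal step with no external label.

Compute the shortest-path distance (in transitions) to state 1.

BFS to 1:
  depth 0: {0}
  depth 1: {2}
  depth 2: {1,4}
1 enters at depth 2; path d·d

Answer: 2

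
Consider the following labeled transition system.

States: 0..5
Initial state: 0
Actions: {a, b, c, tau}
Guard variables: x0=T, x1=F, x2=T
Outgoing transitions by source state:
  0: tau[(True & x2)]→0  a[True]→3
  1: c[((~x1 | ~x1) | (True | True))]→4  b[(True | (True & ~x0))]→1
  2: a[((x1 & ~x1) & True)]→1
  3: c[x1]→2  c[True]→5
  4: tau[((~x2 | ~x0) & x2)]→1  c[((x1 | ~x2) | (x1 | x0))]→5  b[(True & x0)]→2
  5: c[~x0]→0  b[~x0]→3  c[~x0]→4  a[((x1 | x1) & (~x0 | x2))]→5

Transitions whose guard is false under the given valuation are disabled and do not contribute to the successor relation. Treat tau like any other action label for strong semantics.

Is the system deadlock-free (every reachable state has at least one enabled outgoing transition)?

R = {0,3,5}
  0: a→3  tau→0  [2 exit(s)]
  3: c→5  [1 exit(s)]
  5: ∅  [deadlock]
trace reaching 5: a·c

Answer: DEADLOCK at state 5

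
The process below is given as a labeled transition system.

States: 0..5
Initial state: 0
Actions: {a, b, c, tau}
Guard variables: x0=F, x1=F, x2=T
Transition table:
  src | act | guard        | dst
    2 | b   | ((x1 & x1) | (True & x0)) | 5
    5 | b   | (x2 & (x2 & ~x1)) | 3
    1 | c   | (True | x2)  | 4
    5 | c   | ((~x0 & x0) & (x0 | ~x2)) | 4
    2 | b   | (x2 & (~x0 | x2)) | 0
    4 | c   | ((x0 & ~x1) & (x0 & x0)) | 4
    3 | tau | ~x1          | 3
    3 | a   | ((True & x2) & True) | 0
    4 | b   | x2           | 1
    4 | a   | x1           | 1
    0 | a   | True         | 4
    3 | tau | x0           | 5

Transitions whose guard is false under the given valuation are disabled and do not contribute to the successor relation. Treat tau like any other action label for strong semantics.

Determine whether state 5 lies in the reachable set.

After dropping false guards: 7 live edges.
L0 = {0}
L1 = {4}  now seen {0,4}
L2 = {1}  now seen {0,1,4}
Reachable = {0,1,4}

Answer: UNREACHABLE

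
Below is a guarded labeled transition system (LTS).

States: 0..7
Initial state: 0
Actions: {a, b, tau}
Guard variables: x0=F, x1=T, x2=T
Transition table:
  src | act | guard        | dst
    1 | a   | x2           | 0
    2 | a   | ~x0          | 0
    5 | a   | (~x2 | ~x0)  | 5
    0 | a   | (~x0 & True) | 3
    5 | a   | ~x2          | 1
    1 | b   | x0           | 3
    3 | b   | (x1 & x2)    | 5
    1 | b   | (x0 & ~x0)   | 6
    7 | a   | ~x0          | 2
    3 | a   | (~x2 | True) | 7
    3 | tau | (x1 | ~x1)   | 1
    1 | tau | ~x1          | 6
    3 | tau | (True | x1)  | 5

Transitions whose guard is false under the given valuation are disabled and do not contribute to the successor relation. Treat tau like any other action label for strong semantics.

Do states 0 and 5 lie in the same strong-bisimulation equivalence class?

Answer: NOT BISIMILAR

Analysis:
Refine partition for ~:
  P[0] = {{0,1,2,3,4,5,6,7}}
  P[1] = {{0,1,2,5,7},{3},{4,6}}
  P[2] = {{0},{1,2,5,7},{3},{4,6}}
  P[3] = {{0},{1,2},{3},{4,6},{5,7}}
  P[4] = {{0},{1,2},{3},{4,6},{5},{7}}
Fixed point at round 5; 6 class(es).
class of 0: {0}; class of 5: {5}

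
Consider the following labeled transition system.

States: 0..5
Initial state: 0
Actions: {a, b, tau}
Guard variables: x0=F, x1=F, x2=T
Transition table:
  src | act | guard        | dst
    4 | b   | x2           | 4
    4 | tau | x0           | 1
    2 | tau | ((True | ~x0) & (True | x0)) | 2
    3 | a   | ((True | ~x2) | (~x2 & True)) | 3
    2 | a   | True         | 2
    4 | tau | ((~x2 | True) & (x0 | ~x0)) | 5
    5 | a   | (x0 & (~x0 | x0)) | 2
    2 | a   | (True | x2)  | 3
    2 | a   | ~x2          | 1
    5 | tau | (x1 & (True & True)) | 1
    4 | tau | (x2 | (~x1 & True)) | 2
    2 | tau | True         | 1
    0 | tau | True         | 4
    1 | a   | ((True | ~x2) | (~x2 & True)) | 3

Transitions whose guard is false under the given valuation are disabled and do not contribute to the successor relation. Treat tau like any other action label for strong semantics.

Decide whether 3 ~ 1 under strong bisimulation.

Refine partition for ~:
  P[0] = {{0,1,2,3,4,5}}
  P[1] = {{0},{1,3},{2},{4},{5}}
Fixed point at round 2; 5 class(es).
[3]={1,3}  [1]={1,3}

Answer: BISIMILAR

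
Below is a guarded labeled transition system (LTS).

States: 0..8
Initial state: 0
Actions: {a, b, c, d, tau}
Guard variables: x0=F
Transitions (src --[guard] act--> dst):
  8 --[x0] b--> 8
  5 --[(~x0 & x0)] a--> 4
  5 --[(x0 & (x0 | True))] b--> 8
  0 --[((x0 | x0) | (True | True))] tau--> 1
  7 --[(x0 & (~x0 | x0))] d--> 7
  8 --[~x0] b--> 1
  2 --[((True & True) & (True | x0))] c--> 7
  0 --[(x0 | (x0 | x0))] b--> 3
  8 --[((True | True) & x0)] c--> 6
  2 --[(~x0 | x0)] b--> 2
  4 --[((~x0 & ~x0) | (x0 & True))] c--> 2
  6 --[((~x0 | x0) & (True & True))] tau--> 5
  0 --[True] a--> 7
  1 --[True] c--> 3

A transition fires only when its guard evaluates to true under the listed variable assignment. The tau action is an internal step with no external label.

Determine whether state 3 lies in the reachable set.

Guard filter leaves 8 enabled edge(s).
depth 0: {0}
depth 1: {1,7}  total {0,1,7}
depth 2: {3}  total {0,1,3,7}
Reach set: {0,1,3,7}
witness 3: tau·c

Answer: REACHABLE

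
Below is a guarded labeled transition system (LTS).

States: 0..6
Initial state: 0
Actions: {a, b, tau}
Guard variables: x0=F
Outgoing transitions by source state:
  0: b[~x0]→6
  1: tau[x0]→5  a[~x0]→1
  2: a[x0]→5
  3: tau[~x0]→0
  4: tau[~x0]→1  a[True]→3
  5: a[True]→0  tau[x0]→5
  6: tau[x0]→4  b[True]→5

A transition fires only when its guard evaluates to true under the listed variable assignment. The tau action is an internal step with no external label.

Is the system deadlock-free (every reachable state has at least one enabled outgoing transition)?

Reachable = {0,5,6}
  0: b→6  [1 exit(s)]
  5: a→0  [1 exit(s)]
  6: b→5  [1 exit(s)]

Answer: DEADLOCK-FREE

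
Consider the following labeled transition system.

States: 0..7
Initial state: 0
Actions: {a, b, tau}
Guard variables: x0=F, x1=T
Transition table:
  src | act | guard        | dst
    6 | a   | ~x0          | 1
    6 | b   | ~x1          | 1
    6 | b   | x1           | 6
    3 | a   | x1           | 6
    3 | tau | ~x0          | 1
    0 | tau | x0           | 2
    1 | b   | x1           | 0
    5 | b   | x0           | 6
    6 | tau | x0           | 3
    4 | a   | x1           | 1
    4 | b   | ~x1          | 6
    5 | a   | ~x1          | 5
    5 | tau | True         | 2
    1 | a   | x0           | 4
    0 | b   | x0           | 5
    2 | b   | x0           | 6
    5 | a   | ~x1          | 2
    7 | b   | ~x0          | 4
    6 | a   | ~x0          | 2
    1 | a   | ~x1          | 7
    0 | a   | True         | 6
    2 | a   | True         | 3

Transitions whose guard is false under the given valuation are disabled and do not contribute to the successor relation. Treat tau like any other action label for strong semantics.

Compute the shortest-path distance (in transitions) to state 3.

Answer: 3

Trace:
Breadth-first toward 3:
  Layer 0: {0}
  Layer 1: {6}
  Layer 2: {1,2}
  Layer 3: {3}
first hit 3 at d=3 via a·a·a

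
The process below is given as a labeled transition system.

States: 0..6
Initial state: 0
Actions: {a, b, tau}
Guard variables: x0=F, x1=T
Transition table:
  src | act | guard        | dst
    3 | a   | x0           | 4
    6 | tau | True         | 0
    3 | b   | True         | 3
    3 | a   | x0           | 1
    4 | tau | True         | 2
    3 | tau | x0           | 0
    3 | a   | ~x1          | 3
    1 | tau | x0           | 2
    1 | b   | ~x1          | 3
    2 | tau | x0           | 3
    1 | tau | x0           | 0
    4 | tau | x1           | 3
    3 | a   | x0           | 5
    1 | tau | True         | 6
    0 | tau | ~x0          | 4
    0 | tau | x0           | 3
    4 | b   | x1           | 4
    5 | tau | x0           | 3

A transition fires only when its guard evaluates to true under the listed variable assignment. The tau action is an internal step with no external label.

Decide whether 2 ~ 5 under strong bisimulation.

Answer: BISIMILAR

Analysis:
Compute ~ classes (split until stable):
  π0 = {{0,1,2,3,4,5,6}}
  π1 = {{0,1,6},{2,5},{3},{4}}
  π2 = {{0},{1,6},{2,5},{3},{4}}
  π3 = {{0},{1},{2,5},{3},{4},{6}}
6 equivalence class(es) (converged in 4)
2∈{2,5}, 5∈{2,5}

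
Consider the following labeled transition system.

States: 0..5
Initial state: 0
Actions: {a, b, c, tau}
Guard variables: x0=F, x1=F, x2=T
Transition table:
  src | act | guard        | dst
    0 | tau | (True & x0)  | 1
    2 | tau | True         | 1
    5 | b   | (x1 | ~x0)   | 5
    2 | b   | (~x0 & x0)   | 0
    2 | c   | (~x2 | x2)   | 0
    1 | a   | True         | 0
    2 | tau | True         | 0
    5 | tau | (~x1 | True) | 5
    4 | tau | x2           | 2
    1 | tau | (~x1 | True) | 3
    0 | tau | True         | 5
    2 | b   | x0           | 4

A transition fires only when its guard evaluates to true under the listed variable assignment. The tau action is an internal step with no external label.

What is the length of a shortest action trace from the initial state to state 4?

BFS to 4:
  L0 = {0}
  L1 = {5}
4 never appears.

Answer: UNREACHABLE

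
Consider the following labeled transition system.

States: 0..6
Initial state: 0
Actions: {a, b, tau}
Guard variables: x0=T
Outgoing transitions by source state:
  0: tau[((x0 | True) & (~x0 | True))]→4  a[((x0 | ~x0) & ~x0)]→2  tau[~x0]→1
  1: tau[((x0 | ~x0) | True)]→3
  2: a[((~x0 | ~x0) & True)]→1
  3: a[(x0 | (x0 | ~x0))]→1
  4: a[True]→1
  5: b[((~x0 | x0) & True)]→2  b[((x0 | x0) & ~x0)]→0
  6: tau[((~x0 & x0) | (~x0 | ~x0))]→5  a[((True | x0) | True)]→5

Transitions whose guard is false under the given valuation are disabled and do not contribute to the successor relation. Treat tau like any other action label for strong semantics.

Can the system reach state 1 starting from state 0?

Guard filter leaves 6 enabled edge(s).
Layer 0: {0}
Layer 1: {4}  cumulative {0,4}
Layer 2: {1}  cumulative {0,1,4}
Layer 3: {3}  cumulative {0,1,3,4}
R = {0,1,3,4}
witness 1: tau·a

Answer: REACHABLE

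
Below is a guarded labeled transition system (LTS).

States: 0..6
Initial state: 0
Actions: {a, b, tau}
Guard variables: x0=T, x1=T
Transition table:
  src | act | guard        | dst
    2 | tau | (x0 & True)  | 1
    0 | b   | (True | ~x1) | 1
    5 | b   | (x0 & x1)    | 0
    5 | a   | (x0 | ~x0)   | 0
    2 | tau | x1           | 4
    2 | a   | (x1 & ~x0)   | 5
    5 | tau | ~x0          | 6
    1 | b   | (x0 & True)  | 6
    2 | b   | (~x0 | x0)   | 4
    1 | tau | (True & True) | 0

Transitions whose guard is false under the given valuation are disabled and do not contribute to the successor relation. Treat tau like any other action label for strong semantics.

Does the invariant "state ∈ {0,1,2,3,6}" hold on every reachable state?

Safe = {0,1,2,3,6}
Reachable = {0,1,6}
  0: safe
  1: safe
  6: safe

Answer: INVARIANT HOLDS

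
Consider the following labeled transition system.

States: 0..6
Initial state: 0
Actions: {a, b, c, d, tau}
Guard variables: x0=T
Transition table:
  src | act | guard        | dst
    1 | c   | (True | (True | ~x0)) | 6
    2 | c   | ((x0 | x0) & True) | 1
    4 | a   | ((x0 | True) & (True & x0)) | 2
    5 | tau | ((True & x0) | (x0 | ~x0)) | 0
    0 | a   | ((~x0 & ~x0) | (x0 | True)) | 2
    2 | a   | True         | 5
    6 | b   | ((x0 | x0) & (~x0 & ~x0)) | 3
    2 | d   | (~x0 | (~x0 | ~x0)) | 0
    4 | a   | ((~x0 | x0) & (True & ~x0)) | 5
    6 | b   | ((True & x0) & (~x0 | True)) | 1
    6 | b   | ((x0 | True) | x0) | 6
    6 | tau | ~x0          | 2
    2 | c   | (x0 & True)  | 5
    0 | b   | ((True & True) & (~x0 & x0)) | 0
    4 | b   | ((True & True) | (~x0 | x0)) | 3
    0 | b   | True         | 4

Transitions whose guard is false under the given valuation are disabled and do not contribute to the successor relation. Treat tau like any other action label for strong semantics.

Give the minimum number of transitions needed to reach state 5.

Answer: 2

Trace:
BFS to 5:
  L0 = {0}
  L1 = {2,4}
  L2 = {1,3,5}
first hit 5 at d=2 via a·a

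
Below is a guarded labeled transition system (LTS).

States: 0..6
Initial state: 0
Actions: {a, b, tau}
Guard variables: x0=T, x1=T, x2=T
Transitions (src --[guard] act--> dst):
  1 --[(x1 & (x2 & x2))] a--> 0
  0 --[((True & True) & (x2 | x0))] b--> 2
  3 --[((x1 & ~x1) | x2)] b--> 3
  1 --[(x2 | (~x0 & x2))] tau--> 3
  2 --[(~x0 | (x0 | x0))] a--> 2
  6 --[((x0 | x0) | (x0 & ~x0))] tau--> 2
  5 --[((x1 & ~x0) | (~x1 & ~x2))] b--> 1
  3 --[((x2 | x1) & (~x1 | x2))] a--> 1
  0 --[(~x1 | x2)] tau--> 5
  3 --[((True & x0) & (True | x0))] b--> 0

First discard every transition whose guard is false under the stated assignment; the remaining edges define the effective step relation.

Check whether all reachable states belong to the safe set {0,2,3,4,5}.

Allowed set {0,2,3,4,5}
Reach set: {0,2,5}
  0: ok
  2: ok
  5: ok

Answer: INVARIANT HOLDS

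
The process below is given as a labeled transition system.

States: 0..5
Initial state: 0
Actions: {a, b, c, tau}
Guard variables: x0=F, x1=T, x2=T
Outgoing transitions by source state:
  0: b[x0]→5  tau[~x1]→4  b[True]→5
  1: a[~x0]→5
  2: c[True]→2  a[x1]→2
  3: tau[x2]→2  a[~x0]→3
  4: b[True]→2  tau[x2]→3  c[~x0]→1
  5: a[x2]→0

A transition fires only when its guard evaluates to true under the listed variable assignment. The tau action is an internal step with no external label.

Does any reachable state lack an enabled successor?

R = {0,5}
  0: b→5  [1 exit(s)]
  5: a→0  [1 exit(s)]

Answer: DEADLOCK-FREE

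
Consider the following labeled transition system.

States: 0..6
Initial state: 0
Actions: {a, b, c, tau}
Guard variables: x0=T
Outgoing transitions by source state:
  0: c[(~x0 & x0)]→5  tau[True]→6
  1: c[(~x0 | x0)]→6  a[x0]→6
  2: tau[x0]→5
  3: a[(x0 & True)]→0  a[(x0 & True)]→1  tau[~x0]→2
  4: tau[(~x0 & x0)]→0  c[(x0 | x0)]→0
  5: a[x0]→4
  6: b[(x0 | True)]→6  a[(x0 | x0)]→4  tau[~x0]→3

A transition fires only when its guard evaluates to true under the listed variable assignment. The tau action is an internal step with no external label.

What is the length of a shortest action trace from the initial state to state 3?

Layered search for 3:
  L0 = {0}
  L1 = {6}
  L2 = {4}
3 never appears.

Answer: UNREACHABLE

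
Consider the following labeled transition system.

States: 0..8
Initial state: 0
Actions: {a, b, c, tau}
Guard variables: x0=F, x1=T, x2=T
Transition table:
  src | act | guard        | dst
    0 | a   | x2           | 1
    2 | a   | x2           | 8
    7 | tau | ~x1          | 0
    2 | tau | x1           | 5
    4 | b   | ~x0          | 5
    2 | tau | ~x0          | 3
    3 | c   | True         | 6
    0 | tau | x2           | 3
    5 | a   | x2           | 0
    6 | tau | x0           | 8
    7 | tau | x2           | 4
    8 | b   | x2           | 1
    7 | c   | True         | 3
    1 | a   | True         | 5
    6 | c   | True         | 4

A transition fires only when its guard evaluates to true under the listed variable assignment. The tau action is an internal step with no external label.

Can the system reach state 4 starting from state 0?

After dropping false guards: 13 live edges.
Layer 0: {0}
Layer 1: {1,3}  cumulative {0,1,3}
Layer 2: {5,6}  cumulative {0,1,3,5,6}
Layer 3: {4}  cumulative {0,1,3,4,5,6}
Reachable = {0,1,3,4,5,6}
witness 4: tau·c·c

Answer: REACHABLE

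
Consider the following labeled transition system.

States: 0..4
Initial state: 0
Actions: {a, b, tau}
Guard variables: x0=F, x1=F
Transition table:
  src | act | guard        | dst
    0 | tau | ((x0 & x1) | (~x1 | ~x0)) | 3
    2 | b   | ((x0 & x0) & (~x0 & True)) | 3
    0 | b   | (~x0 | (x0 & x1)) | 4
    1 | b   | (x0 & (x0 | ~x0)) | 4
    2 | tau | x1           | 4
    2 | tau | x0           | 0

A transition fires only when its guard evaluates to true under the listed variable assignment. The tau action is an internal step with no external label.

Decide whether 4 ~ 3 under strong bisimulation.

Answer: BISIMILAR

Working:
Compute ~ classes (split until stable):
  P[0] = {{0,1,2,3,4}}
  P[1] = {{0},{1,2,3,4}}
2 equivalence class(es) (converged in 2)
4∈{1,2,3,4}, 3∈{1,2,3,4}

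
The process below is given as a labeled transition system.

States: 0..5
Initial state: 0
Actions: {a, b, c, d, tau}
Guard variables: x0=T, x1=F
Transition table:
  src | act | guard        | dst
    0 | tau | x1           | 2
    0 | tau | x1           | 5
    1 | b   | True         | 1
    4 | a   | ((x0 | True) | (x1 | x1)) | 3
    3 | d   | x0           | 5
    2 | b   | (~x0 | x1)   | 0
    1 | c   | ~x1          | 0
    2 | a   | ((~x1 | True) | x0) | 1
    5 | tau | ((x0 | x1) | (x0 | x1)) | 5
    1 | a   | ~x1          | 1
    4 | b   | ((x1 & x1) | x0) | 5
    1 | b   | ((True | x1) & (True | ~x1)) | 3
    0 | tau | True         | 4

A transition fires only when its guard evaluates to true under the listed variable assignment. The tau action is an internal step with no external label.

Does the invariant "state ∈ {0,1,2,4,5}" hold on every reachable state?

Answer: INVARIANT VIOLATED at state 3

Analysis:
Inv-set: {0,1,2,4,5}
Reachable = {0,3,4,5}
  0: safe
  3: ✗ unsafe
  4: safe
  5: safe
reach 3 via tau·a — violates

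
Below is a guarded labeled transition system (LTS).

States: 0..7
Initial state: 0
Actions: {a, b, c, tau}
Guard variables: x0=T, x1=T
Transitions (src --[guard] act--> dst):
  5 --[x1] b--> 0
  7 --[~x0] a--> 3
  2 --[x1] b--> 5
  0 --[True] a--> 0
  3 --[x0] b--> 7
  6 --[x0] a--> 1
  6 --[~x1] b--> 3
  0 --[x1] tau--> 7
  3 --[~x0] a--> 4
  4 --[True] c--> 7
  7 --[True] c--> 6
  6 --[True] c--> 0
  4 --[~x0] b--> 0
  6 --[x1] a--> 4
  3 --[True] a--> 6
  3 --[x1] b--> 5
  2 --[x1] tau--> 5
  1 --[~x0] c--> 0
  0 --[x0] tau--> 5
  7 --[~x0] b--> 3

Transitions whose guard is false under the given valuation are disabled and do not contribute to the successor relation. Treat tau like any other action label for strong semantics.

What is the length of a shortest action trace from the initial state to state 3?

BFS to 3:
  depth 0: {0}
  depth 1: {5,7}
  depth 2: {6}
  depth 3: {1,4}
3 never appears.

Answer: UNREACHABLE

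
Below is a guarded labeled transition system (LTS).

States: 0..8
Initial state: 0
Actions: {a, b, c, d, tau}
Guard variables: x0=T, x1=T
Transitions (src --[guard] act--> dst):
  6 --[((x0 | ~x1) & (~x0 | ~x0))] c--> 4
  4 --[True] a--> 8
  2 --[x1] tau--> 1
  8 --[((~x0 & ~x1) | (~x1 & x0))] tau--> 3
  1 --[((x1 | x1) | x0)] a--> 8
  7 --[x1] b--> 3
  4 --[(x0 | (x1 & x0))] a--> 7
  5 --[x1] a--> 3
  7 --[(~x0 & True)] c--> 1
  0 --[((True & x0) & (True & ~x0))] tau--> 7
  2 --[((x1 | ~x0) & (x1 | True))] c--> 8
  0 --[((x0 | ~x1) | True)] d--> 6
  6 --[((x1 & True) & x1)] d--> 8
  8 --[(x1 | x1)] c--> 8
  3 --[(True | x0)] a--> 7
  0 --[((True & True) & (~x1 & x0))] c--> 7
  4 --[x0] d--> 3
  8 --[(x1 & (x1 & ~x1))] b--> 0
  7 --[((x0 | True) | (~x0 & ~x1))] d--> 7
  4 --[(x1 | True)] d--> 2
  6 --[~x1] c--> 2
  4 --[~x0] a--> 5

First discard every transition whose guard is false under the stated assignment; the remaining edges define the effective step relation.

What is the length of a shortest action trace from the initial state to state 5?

Answer: UNREACHABLE

Working:
BFS to 5:
  depth 0: {0}
  depth 1: {6}
  depth 2: {8}
5 never appears.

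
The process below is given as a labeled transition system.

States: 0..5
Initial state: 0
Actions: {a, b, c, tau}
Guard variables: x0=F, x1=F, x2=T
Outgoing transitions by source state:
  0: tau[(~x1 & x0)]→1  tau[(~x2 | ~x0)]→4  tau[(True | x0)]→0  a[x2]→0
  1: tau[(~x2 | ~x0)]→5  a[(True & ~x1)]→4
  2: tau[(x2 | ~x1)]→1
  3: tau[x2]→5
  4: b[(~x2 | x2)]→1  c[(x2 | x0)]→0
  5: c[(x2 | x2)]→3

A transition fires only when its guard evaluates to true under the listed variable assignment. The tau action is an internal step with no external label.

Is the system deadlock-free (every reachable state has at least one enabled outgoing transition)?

Answer: DEADLOCK-FREE

Analysis:
Reach set: {0,1,3,4,5}
  0: a→0  tau→0  tau→4  [3 out]
  1: a→4  tau→5  [2 out]
  3: tau→5  [1 out]
  4: b→1  c→0  [2 out]
  5: c→3  [1 out]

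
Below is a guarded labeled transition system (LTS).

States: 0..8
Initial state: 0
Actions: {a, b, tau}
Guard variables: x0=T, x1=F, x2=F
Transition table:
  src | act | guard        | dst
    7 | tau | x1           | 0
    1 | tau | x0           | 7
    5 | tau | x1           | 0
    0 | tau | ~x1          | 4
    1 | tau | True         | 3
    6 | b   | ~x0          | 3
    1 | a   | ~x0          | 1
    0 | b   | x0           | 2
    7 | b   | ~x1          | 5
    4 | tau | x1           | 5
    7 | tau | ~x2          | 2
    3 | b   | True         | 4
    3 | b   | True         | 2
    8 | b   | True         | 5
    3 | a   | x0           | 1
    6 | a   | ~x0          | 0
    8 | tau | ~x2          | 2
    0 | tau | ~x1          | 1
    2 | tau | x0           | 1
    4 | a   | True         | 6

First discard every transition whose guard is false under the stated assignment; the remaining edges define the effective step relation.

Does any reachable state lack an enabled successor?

Answer: DEADLOCK at state 5

Analysis:
Reach set: {0,1,2,3,4,5,6,7}
  0: b→2  tau→1  tau→4  [3 exit(s)]
  1: tau→3  tau→7  [2 exit(s)]
  2: tau→1  [1 exit(s)]
  3: a→1  b→2  b→4  [3 exit(s)]
  4: a→6  [1 exit(s)]
  5: ∅  [no exit]
  6: ∅  [no exit]
  7: b→5  tau→2  [2 exit(s)]
witness 5: tau·tau·b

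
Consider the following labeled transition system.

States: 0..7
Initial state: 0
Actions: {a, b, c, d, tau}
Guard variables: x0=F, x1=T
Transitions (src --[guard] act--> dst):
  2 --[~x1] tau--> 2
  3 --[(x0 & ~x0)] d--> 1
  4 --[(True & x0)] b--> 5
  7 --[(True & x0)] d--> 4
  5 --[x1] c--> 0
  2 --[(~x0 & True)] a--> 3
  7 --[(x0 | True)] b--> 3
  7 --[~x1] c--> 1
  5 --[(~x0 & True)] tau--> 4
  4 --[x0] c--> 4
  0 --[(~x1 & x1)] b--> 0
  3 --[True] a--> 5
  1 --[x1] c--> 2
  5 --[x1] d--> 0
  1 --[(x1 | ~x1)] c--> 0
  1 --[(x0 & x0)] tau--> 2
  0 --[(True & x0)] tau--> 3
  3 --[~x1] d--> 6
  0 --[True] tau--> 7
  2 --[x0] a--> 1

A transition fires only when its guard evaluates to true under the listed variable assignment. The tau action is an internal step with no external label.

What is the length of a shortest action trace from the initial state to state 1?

Answer: UNREACHABLE

Trace:
Breadth-first toward 1:
  Layer 0: {0}
  Layer 1: {7}
  Layer 2: {3}
  Layer 3: {5}
  Layer 4: {4}
1 never appears.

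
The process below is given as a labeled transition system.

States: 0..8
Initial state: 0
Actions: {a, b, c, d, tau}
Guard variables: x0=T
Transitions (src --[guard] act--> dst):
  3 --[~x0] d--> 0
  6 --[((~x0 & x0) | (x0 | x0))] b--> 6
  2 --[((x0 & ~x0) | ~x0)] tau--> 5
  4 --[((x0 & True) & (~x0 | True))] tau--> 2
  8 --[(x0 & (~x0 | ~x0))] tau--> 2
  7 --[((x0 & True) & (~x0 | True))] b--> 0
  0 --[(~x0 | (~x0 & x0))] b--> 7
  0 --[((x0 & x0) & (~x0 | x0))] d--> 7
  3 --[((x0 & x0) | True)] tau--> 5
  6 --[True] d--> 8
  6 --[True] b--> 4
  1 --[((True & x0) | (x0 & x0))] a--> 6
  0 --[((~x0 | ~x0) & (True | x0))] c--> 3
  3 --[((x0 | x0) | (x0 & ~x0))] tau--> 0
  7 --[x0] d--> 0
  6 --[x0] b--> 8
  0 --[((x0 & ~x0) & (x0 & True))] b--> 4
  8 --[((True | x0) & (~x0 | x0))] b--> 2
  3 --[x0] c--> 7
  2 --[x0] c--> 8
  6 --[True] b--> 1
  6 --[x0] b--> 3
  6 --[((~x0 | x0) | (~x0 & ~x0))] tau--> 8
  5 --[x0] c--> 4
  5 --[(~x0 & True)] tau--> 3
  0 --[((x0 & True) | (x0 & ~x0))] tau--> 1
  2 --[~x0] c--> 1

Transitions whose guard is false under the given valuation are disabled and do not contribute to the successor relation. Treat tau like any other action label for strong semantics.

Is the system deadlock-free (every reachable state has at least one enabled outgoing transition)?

R = {0,1,2,3,4,5,6,7,8}
  0: d→7  tau→1  [2 out]
  1: a→6  [1 out]
  2: c→8  [1 out]
  3: c→7  tau→0  tau→5  [3 out]
  4: tau→2  [1 out]
  5: c→4  [1 out]
  6: b→1  b→3  b→4  b→6  b→8  d→8  tau→8  [7 out]
  7: b→0  d→0  [2 out]
  8: b→2  [1 out]

Answer: DEADLOCK-FREE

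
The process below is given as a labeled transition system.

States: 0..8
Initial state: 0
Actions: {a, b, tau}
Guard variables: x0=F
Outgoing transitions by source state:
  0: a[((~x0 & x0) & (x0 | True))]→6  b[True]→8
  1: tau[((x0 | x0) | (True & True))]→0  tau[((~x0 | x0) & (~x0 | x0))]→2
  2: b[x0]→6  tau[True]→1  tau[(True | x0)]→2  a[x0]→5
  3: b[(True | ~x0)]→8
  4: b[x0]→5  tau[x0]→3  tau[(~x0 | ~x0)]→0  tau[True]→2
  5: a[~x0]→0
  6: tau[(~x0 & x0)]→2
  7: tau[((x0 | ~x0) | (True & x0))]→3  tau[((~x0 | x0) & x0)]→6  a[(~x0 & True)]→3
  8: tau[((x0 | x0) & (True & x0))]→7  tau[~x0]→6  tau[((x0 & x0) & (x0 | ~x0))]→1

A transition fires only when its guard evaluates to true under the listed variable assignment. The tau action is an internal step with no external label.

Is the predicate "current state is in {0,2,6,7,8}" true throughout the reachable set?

Answer: INVARIANT HOLDS

Trace:
Inv-set: {0,2,6,7,8}
Reach set: {0,6,8}
  0: ✓
  6: ✓
  8: ✓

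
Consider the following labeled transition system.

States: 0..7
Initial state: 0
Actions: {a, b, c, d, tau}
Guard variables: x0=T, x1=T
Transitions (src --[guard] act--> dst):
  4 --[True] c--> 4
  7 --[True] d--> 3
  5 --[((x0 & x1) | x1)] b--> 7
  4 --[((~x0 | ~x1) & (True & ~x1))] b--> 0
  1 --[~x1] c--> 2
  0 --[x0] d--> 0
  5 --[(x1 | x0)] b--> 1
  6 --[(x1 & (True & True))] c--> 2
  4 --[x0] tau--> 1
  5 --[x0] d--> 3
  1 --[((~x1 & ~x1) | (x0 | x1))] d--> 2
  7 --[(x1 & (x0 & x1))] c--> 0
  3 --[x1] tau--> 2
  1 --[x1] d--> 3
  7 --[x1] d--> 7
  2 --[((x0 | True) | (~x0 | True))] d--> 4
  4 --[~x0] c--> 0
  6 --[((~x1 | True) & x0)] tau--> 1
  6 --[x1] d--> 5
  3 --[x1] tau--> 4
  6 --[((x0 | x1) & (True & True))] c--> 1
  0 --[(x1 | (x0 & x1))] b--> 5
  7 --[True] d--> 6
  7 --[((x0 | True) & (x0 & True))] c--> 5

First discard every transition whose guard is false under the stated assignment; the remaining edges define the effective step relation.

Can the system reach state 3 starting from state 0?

Answer: REACHABLE

Trace:
Guard filter leaves 21 enabled edge(s).
L0 = {0}
L1 = {5}  total {0,5}
L2 = {1,3,7}  total {0,1,3,5,7}
L3 = {2,4,6}  total {0,1,2,3,4,5,6,7}
R = {0,1,2,3,4,5,6,7}
Path to 3: b·d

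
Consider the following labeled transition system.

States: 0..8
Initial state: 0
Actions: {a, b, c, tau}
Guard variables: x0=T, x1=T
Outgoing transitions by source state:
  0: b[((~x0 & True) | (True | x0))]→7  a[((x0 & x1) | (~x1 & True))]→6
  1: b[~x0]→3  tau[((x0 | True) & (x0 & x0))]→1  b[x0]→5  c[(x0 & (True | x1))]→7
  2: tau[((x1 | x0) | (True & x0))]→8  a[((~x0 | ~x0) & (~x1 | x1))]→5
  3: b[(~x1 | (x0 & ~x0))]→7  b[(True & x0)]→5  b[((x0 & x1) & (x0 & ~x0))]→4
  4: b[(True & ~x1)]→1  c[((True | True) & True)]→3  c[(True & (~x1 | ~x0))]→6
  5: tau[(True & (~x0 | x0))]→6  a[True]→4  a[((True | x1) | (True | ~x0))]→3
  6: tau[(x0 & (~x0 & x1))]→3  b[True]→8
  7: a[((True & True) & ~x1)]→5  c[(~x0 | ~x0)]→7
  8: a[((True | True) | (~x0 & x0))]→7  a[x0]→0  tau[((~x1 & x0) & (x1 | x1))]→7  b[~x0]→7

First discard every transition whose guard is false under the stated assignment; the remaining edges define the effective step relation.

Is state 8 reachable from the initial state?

Answer: REACHABLE

Trace:
14 transition(s) survive guard evaluation.
Layer 0: {0}
Layer 1: {6,7}  cumulative {0,6,7}
Layer 2: {8}  cumulative {0,6,7,8}
Reach set: {0,6,7,8}
witness 8: a·b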